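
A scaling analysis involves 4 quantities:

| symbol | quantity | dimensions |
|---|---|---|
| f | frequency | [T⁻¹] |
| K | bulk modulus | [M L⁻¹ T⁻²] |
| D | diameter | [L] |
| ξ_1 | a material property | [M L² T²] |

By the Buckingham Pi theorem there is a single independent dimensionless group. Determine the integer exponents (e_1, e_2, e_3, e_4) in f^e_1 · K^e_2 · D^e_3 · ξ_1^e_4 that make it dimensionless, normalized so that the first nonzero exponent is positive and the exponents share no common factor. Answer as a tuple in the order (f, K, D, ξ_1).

M: e_1·(0) + e_2·(1) + e_3·(0) + e_4·(1) = 0
L: e_1·(0) + e_2·(-1) + e_3·(1) + e_4·(2) = 0
T: e_1·(-1) + e_2·(-2) + e_3·(0) + e_4·(2) = 0
Solving this homogeneous linear system for the smallest-integer solution (first nonzero entry positive) gives (4, -1, -3, 1).

(4, -1, -3, 1)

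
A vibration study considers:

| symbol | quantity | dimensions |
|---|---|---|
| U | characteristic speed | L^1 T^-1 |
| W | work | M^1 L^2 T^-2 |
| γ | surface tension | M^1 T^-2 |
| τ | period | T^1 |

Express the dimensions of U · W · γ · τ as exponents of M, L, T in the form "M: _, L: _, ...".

M: 2, L: 3, T: -4

Collect each base-dimension exponent across the product:
  M: (0) + (1) + (1) + (0) = 2
  L: (1) + (2) + (0) + (0) = 3
  T: (-1) + (-2) + (-2) + (1) = -4
So the dimensions are [M² L³ T⁻⁴].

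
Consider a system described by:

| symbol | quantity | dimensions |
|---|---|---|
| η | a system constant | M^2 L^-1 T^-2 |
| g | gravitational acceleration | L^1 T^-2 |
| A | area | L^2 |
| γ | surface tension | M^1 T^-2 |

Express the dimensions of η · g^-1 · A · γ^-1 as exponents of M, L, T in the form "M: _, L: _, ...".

Collect each base-dimension exponent across the product:
  M: (2) − (0) + (0) − (1) = 1
  L: (-1) − (1) + (2) − (0) = 0
  T: (-2) − (-2) + (0) − (-2) = 2
So the dimensions are [M T²].

M: 1, L: 0, T: 2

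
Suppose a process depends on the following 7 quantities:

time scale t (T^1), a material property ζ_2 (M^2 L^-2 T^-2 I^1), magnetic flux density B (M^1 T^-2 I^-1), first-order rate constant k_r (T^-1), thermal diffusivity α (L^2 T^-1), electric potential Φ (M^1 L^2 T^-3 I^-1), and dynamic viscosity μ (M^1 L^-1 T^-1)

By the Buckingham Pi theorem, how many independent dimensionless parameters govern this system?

3

There are 7 variables and 4 base dimensions (M, L, T, I).
The dimension matrix has rank 4.
Independent dimensionless groups: 7 − 4 = 3.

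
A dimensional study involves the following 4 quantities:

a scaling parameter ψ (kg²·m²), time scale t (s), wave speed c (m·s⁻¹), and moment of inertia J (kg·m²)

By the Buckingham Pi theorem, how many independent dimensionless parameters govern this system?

There are 4 variables and 3 base dimensions (M, L, T).
The dimension matrix has rank 3.
Independent dimensionless groups: 4 − 3 = 1.

1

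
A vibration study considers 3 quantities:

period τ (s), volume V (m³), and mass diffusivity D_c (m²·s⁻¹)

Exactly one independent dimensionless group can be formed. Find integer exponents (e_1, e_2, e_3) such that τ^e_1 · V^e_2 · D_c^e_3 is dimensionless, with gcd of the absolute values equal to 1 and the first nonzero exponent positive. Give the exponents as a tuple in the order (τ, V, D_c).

L: e_1·(0) + e_2·(3) + e_3·(2) = 0
T: e_1·(1) + e_2·(0) + e_3·(-1) = 0
Solving this homogeneous linear system for the smallest-integer solution (first nonzero entry positive) gives (3, -2, 3).

(3, -2, 3)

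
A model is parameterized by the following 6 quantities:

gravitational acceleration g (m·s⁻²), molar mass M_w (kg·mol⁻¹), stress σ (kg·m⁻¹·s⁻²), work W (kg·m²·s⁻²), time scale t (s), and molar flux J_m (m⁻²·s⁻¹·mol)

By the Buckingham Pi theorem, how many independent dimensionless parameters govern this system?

2

There are 6 variables and 4 base dimensions (M, L, T, N).
The dimension matrix has rank 4.
Independent dimensionless groups: 6 − 4 = 2.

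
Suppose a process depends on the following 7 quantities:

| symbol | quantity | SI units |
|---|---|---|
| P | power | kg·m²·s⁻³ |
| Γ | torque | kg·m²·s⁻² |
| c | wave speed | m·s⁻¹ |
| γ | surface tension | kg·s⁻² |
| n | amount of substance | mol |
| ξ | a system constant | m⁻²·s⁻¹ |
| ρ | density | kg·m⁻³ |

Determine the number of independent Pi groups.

3

There are 7 variables and 4 base dimensions (M, L, T, N).
The dimension matrix has rank 4.
Independent dimensionless groups: 7 − 4 = 3.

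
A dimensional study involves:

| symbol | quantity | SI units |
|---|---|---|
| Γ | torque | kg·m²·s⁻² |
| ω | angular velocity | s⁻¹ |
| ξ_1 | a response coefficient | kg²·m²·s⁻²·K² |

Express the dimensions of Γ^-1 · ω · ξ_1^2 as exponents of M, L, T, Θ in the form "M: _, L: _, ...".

Collect each base-dimension exponent across the product:
  M: −(1) + (0) + 2·(2) = 3
  L: −(2) + (0) + 2·(2) = 2
  T: −(-2) + (-1) + 2·(-2) = -3
  Θ: −(0) + (0) + 2·(2) = 4
So the dimensions are [M³ L² T⁻³ Θ⁴].

M: 3, L: 2, T: -3, Θ: 4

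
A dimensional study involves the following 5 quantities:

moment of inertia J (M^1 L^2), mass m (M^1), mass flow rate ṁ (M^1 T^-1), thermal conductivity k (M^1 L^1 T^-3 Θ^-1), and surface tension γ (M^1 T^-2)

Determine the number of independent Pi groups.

1

There are 5 variables and 4 base dimensions (M, L, T, Θ).
The dimension matrix has rank 4.
Independent dimensionless groups: 5 − 4 = 1.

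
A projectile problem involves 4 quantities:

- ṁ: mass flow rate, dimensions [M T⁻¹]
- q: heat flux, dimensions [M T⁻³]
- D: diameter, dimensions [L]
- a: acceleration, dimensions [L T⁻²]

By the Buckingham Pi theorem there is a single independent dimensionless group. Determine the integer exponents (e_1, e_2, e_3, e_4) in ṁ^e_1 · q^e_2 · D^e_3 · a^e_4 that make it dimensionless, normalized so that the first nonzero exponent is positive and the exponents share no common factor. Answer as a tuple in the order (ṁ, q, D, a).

M: e_1·(1) + e_2·(1) + e_3·(0) + e_4·(0) = 0
L: e_1·(0) + e_2·(0) + e_3·(1) + e_4·(1) = 0
T: e_1·(-1) + e_2·(-3) + e_3·(0) + e_4·(-2) = 0
Solving this homogeneous linear system for the smallest-integer solution (first nonzero entry positive) gives (1, -1, -1, 1).

(1, -1, -1, 1)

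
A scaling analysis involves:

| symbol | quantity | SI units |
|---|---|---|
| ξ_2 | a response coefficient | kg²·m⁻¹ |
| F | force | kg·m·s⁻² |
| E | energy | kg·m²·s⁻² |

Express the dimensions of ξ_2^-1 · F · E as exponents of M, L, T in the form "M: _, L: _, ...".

Collect each base-dimension exponent across the product:
  M: −(2) + (1) + (1) = 0
  L: −(-1) + (1) + (2) = 4
  T: −(0) + (-2) + (-2) = -4
So the dimensions are [L⁴ T⁻⁴].

M: 0, L: 4, T: -4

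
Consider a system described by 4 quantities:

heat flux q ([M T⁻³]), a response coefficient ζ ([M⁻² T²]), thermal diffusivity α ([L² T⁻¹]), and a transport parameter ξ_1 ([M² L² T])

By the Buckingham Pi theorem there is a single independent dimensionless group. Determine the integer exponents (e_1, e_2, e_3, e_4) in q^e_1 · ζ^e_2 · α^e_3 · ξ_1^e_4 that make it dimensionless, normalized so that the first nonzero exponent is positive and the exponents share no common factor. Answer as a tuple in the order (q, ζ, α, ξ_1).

M: e_1·(1) + e_2·(-2) + e_3·(0) + e_4·(2) = 0
L: e_1·(0) + e_2·(0) + e_3·(2) + e_4·(2) = 0
T: e_1·(-3) + e_2·(2) + e_3·(-1) + e_4·(1) = 0
Solving this homogeneous linear system for the smallest-integer solution (first nonzero entry positive) gives (2, 2, -1, 1).

(2, 2, -1, 1)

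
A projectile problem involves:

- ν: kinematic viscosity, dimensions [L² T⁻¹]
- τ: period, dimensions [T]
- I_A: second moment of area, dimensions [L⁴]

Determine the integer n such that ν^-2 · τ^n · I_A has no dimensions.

Balance the T exponent: (1)·n from τ, plus −2·(-1) + (0) = 2 from the rest, must sum to zero.
n + 2 = 0, so n = -2.

-2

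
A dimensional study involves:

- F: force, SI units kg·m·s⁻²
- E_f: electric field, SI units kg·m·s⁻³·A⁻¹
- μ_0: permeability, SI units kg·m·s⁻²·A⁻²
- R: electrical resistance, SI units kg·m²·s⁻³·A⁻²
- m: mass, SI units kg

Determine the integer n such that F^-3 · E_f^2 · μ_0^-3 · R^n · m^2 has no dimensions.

Balance the M exponent: (1)·n from R, plus −3·(1) + 2·(1) − 3·(1) + 2·(1) = -2 from the rest, must sum to zero.
n − 2 = 0, so n = 2.

2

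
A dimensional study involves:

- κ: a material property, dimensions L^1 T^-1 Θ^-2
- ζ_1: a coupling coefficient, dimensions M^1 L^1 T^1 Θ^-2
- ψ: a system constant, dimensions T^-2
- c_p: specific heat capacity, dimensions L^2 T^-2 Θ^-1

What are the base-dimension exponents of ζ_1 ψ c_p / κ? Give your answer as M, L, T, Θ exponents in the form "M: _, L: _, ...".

M: 1, L: 2, T: -2, Θ: -1

Collect each base-dimension exponent across the product:
  M: −(0) + (1) + (0) + (0) = 1
  L: −(1) + (1) + (0) + (2) = 2
  T: −(-1) + (1) + (-2) + (-2) = -2
  Θ: −(-2) + (-2) + (0) + (-1) = -1
So the dimensions are [M L² T⁻² Θ⁻¹].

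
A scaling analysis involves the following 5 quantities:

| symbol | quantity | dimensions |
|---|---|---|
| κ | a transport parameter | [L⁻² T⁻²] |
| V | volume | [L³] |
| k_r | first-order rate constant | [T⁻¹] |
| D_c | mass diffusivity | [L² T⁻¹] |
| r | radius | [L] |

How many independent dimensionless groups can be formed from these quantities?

3

There are 5 variables and 2 base dimensions (L, T).
The dimension matrix has rank 2.
Independent dimensionless groups: 5 − 2 = 3.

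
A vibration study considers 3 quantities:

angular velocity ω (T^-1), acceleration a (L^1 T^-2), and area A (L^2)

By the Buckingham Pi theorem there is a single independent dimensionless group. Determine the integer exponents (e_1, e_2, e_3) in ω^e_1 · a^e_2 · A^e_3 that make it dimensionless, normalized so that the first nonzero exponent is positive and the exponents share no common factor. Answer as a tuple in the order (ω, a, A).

(4, -2, 1)

L: e_1·(0) + e_2·(1) + e_3·(2) = 0
T: e_1·(-1) + e_2·(-2) + e_3·(0) = 0
Solving this homogeneous linear system for the smallest-integer solution (first nonzero entry positive) gives (4, -2, 1).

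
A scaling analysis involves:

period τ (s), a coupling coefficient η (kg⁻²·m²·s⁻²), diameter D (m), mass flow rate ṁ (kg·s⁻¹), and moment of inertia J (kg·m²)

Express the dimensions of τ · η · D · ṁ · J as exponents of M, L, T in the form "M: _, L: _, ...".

M: 0, L: 5, T: -2

Collect each base-dimension exponent across the product:
  M: (0) + (-2) + (0) + (1) + (1) = 0
  L: (0) + (2) + (1) + (0) + (2) = 5
  T: (1) + (-2) + (0) + (-1) + (0) = -2
So the dimensions are [L⁵ T⁻²].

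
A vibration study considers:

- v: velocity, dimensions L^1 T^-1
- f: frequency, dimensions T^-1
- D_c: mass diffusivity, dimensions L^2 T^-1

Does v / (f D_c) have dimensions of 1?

Sum the exponent of each base dimension across the product:
  L: [v]_L − [f]_L − [D_c]_L = (1) − (0) − (2) = -1
  T: [v]_T − [f]_T − [D_c]_T = (-1) − (-1) − (-1) = 1
Net dimensions [L⁻¹ T] ≠ [1] — not dimensionless.

no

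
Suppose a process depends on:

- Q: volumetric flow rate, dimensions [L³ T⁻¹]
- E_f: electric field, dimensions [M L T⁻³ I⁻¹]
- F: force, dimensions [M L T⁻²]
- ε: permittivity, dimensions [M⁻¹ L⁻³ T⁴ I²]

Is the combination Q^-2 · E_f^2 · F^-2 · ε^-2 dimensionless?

no

Sum the exponent of each base dimension across the product:
  M: −2·[Q]_M + 2·[E_f]_M − 2·[F]_M − 2·[ε]_M = −2·(0) + 2·(1) − 2·(1) − 2·(-1) = 2
  L: −2·[Q]_L + 2·[E_f]_L − 2·[F]_L − 2·[ε]_L = −2·(3) + 2·(1) − 2·(1) − 2·(-3) = 0
  T: −2·[Q]_T + 2·[E_f]_T − 2·[F]_T − 2·[ε]_T = −2·(-1) + 2·(-3) − 2·(-2) − 2·(4) = -8
  I: −2·[Q]_I + 2·[E_f]_I − 2·[F]_I − 2·[ε]_I = −2·(0) + 2·(-1) − 2·(0) − 2·(2) = -6
Net dimensions [M² T⁻⁸ I⁻⁶] ≠ [1] — not dimensionless.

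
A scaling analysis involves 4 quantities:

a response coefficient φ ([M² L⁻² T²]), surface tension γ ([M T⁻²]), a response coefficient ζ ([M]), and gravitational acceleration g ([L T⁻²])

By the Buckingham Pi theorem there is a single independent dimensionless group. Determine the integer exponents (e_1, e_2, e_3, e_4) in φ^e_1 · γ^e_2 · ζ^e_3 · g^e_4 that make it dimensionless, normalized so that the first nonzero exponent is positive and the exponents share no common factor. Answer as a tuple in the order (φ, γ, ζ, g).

(1, -1, -1, 2)

M: e_1·(2) + e_2·(1) + e_3·(1) + e_4·(0) = 0
L: e_1·(-2) + e_2·(0) + e_3·(0) + e_4·(1) = 0
T: e_1·(2) + e_2·(-2) + e_3·(0) + e_4·(-2) = 0
Solving this homogeneous linear system for the smallest-integer solution (first nonzero entry positive) gives (1, -1, -1, 2).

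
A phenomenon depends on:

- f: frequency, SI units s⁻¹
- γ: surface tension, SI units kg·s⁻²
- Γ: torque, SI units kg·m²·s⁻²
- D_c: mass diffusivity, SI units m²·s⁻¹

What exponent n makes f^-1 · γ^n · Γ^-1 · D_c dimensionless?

1

Balance the M exponent: (1)·n from γ, plus −(0) − (1) + (0) = -1 from the rest, must sum to zero.
n − 1 = 0, so n = 1.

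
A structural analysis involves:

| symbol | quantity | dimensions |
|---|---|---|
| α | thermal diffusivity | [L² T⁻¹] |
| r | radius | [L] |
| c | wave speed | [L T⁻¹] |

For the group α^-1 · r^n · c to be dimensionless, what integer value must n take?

Balance the L exponent: (1)·n from r, plus −(2) + (1) = -1 from the rest, must sum to zero.
n − 1 = 0, so n = 1.

1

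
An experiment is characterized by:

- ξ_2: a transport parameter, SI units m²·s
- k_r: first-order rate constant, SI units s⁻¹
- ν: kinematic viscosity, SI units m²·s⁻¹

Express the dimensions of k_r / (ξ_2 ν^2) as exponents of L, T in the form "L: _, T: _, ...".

Collect each base-dimension exponent across the product:
  L: −(2) + (0) − 2·(2) = -6
  T: −(1) + (-1) − 2·(-1) = 0
So the dimensions are [L⁻⁶].

L: -6, T: 0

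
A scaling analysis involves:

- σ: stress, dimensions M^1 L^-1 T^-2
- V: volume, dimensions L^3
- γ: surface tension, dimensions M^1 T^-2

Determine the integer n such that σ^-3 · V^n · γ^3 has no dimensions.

Balance the L exponent: (3)·n from V, plus −3·(-1) + 3·(0) = 3 from the rest, must sum to zero.
3n + 3 = 0, so n = -1.

-1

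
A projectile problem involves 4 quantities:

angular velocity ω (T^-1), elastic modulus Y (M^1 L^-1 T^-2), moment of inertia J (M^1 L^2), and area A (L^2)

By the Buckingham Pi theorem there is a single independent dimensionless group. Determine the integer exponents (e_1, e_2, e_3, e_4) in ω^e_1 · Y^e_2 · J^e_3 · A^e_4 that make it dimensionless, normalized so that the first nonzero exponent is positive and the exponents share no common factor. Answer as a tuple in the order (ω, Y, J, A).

M: e_1·(0) + e_2·(1) + e_3·(1) + e_4·(0) = 0
L: e_1·(0) + e_2·(-1) + e_3·(2) + e_4·(2) = 0
T: e_1·(-1) + e_2·(-2) + e_3·(0) + e_4·(0) = 0
Solving this homogeneous linear system for the smallest-integer solution (first nonzero entry positive) gives (4, -2, 2, -3).

(4, -2, 2, -3)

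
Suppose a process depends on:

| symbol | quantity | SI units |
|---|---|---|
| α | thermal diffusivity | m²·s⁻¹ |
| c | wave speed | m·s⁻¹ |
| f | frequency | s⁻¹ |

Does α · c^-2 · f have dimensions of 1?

yes

Sum the exponent of each base dimension across the product:
  L: [α]_L − 2·[c]_L + [f]_L = (2) − 2·(1) + (0) = 0
  T: [α]_T − 2·[c]_T + [f]_T = (-1) − 2·(-1) + (-1) = 0
All base exponents vanish — dimensionless.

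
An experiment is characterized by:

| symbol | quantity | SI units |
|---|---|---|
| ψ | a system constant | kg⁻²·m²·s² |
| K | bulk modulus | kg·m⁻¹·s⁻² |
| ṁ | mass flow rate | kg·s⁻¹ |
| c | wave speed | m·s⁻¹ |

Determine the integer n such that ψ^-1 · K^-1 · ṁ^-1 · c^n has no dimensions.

1

Balance the L exponent: (1)·n from c, plus −(2) − (-1) − (0) = -1 from the rest, must sum to zero.
n − 1 = 0, so n = 1.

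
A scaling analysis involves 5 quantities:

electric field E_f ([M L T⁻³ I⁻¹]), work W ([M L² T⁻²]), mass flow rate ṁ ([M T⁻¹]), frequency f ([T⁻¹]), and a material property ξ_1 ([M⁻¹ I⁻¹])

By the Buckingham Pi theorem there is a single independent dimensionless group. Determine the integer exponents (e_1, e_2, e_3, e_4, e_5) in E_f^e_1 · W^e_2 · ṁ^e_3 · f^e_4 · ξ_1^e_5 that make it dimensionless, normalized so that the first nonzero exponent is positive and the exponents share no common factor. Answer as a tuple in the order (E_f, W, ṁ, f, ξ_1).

M: e_1·(1) + e_2·(1) + e_3·(1) + e_4·(0) + e_5·(-1) = 0
L: e_1·(1) + e_2·(2) + e_3·(0) + e_4·(0) + e_5·(0) = 0
T: e_1·(-3) + e_2·(-2) + e_3·(-1) + e_4·(-1) + e_5·(0) = 0
I: e_1·(-1) + e_2·(0) + e_3·(0) + e_4·(0) + e_5·(-1) = 0
Solving this homogeneous linear system for the smallest-integer solution (first nonzero entry positive) gives (2, -1, -3, -1, -2).

(2, -1, -3, -1, -2)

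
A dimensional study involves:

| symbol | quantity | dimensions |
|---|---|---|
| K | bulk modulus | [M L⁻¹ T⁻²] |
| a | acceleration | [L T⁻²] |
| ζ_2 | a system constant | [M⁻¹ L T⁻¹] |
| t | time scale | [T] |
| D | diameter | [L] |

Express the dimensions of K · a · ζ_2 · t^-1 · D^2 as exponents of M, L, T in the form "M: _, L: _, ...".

Collect each base-dimension exponent across the product:
  M: (1) + (0) + (-1) − (0) + 2·(0) = 0
  L: (-1) + (1) + (1) − (0) + 2·(1) = 3
  T: (-2) + (-2) + (-1) − (1) + 2·(0) = -6
So the dimensions are [L³ T⁻⁶].

M: 0, L: 3, T: -6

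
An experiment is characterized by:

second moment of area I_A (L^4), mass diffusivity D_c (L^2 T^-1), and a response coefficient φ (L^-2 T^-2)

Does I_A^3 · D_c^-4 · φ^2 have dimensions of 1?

yes

Sum the exponent of each base dimension across the product:
  L: 3·[I_A]_L − 4·[D_c]_L + 2·[φ]_L = 3·(4) − 4·(2) + 2·(-2) = 0
  T: 3·[I_A]_T − 4·[D_c]_T + 2·[φ]_T = 3·(0) − 4·(-1) + 2·(-2) = 0
All base exponents vanish — dimensionless.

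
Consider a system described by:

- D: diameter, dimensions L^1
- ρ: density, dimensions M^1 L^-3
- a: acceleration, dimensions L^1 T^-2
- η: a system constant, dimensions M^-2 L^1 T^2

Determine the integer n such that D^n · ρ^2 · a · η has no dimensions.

4

Balance the L exponent: (1)·n from D, plus 2·(-3) + (1) + (1) = -4 from the rest, must sum to zero.
n − 4 = 0, so n = 4.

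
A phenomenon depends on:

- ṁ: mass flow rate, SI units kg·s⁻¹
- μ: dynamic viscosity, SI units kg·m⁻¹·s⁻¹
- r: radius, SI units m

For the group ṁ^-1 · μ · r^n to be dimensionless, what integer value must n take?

1

Balance the L exponent: (1)·n from r, plus −(0) + (-1) = -1 from the rest, must sum to zero.
n − 1 = 0, so n = 1.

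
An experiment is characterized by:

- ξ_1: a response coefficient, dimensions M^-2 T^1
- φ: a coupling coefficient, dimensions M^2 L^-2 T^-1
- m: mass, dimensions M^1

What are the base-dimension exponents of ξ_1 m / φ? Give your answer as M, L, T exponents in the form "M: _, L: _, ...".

Collect each base-dimension exponent across the product:
  M: (-2) − (2) + (1) = -3
  L: (0) − (-2) + (0) = 2
  T: (1) − (-1) + (0) = 2
So the dimensions are [M⁻³ L² T²].

M: -3, L: 2, T: 2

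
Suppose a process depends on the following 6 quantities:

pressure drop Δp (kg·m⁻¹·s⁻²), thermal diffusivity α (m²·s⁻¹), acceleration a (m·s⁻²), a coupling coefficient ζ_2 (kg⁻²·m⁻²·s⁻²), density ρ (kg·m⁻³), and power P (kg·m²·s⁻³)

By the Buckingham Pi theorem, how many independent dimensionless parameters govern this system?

There are 6 variables and 3 base dimensions (M, L, T).
The dimension matrix has rank 3.
Independent dimensionless groups: 6 − 3 = 3.

3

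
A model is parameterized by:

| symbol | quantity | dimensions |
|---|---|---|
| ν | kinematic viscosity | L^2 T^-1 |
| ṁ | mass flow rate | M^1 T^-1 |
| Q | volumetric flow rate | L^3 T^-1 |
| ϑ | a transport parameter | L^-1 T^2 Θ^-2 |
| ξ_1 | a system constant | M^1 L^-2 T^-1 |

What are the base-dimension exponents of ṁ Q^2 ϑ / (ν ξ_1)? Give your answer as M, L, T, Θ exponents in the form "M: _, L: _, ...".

M: 0, L: 5, T: 1, Θ: -2

Collect each base-dimension exponent across the product:
  M: −(0) + (1) + 2·(0) + (0) − (1) = 0
  L: −(2) + (0) + 2·(3) + (-1) − (-2) = 5
  T: −(-1) + (-1) + 2·(-1) + (2) − (-1) = 1
  Θ: −(0) + (0) + 2·(0) + (-2) − (0) = -2
So the dimensions are [L⁵ T Θ⁻²].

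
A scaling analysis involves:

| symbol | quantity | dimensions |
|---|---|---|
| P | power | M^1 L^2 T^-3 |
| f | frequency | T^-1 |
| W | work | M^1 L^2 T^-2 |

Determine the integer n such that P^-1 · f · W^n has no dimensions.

Balance the M exponent: (1)·n from W, plus −(1) + (0) = -1 from the rest, must sum to zero.
n − 1 = 0, so n = 1.

1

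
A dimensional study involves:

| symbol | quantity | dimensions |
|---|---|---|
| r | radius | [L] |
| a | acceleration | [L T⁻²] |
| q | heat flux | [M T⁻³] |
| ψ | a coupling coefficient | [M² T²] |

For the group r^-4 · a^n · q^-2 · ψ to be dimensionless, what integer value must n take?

Balance the L exponent: (1)·n from a, plus −4·(1) − 2·(0) + (0) = -4 from the rest, must sum to zero.
n − 4 = 0, so n = 4.

4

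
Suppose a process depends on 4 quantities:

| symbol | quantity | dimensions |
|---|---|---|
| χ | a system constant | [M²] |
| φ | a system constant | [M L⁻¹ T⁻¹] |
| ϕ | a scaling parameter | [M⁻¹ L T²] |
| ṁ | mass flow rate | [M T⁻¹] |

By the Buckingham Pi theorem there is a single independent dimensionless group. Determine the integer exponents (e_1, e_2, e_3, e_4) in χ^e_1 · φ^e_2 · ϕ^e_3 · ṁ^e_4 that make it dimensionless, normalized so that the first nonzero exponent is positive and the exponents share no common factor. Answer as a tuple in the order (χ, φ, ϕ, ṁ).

M: e_1·(2) + e_2·(1) + e_3·(-1) + e_4·(1) = 0
L: e_1·(0) + e_2·(-1) + e_3·(1) + e_4·(0) = 0
T: e_1·(0) + e_2·(-1) + e_3·(2) + e_4·(-1) = 0
Solving this homogeneous linear system for the smallest-integer solution (first nonzero entry positive) gives (1, -2, -2, -2).

(1, -2, -2, -2)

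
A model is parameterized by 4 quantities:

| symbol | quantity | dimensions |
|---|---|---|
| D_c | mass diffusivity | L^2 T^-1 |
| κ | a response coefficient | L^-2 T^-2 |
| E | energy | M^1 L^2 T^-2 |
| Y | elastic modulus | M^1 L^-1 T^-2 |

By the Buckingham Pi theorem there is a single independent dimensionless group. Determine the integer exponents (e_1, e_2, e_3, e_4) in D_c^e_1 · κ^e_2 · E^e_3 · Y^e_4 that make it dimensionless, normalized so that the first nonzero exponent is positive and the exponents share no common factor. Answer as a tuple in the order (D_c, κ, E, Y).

M: e_1·(0) + e_2·(0) + e_3·(1) + e_4·(1) = 0
L: e_1·(2) + e_2·(-2) + e_3·(2) + e_4·(-1) = 0
T: e_1·(-1) + e_2·(-2) + e_3·(-2) + e_4·(-2) = 0
Solving this homogeneous linear system for the smallest-integer solution (first nonzero entry positive) gives (2, -1, -2, 2).

(2, -1, -2, 2)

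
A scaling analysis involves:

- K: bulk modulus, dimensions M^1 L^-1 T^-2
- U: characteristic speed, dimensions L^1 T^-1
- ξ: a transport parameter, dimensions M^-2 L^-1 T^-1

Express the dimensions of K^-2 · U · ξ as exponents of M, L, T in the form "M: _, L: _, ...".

M: -4, L: 2, T: 2

Collect each base-dimension exponent across the product:
  M: −2·(1) + (0) + (-2) = -4
  L: −2·(-1) + (1) + (-1) = 2
  T: −2·(-2) + (-1) + (-1) = 2
So the dimensions are [M⁻⁴ L² T²].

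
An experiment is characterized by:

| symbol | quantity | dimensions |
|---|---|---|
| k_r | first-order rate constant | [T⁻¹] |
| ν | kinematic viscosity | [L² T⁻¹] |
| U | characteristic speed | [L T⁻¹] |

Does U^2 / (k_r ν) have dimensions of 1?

Sum the exponent of each base dimension across the product:
  M: −[k_r]_M − [ν]_M + 2·[U]_M = −(0) − (0) + 2·(0) = 0
  L: −[k_r]_L − [ν]_L + 2·[U]_L = −(0) − (2) + 2·(1) = 0
  T: −[k_r]_T − [ν]_T + 2·[U]_T = −(-1) − (-1) + 2·(-1) = 0
All base exponents vanish — dimensionless.

yes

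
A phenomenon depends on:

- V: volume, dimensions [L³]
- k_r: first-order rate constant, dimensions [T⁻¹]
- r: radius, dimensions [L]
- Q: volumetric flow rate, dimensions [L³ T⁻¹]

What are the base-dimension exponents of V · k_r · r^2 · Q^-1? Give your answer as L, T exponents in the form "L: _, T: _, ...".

Collect each base-dimension exponent across the product:
  L: (3) + (0) + 2·(1) − (3) = 2
  T: (0) + (-1) + 2·(0) − (-1) = 0
So the dimensions are [L²].

L: 2, T: 0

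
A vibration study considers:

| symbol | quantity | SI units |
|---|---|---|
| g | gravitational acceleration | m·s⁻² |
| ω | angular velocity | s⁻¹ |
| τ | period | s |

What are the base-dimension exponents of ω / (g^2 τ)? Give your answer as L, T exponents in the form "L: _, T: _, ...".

Collect each base-dimension exponent across the product:
  L: −2·(1) + (0) − (0) = -2
  T: −2·(-2) + (-1) − (1) = 2
So the dimensions are [L⁻² T²].

L: -2, T: 2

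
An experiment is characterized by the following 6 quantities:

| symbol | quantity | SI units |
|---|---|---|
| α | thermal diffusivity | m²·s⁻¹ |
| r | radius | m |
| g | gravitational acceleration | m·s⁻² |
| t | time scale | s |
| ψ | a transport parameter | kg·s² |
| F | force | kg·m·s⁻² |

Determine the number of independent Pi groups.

3

There are 6 variables and 3 base dimensions (M, L, T).
The dimension matrix has rank 3.
Independent dimensionless groups: 6 − 3 = 3.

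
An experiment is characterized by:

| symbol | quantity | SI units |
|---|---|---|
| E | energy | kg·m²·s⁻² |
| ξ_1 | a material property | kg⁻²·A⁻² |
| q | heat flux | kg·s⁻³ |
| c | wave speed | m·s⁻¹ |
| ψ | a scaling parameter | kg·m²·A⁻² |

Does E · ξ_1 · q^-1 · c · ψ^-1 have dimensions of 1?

no

Sum the exponent of each base dimension across the product:
  M: [E]_M + [ξ_1]_M − [q]_M + [c]_M − [ψ]_M = (1) + (-2) − (1) + (0) − (1) = -3
  L: [E]_L + [ξ_1]_L − [q]_L + [c]_L − [ψ]_L = (2) + (0) − (0) + (1) − (2) = 1
  T: [E]_T + [ξ_1]_T − [q]_T + [c]_T − [ψ]_T = (-2) + (0) − (-3) + (-1) − (0) = 0
  I: [E]_I + [ξ_1]_I − [q]_I + [c]_I − [ψ]_I = (0) + (-2) − (0) + (0) − (-2) = 0
Net dimensions [M⁻³ L] ≠ [1] — not dimensionless.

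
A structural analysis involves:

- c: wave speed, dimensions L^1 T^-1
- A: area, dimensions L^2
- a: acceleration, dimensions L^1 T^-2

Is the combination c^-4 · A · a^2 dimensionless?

yes

Sum the exponent of each base dimension across the product:
  L: −4·[c]_L + [A]_L + 2·[a]_L = −4·(1) + (2) + 2·(1) = 0
  T: −4·[c]_T + [A]_T + 2·[a]_T = −4·(-1) + (0) + 2·(-2) = 0
All base exponents vanish — dimensionless.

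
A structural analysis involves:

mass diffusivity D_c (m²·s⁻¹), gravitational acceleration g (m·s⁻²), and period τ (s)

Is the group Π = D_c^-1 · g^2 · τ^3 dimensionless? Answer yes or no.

yes

Sum the exponent of each base dimension across the product:
  L: −[D_c]_L + 2·[g]_L + 3·[τ]_L = −(2) + 2·(1) + 3·(0) = 0
  T: −[D_c]_T + 2·[g]_T + 3·[τ]_T = −(-1) + 2·(-2) + 3·(1) = 0
All base exponents vanish — dimensionless.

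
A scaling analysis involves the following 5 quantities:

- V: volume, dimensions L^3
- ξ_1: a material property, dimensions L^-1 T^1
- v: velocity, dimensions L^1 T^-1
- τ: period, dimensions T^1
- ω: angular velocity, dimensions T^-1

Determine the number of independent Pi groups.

There are 5 variables and 2 base dimensions (L, T).
The dimension matrix has rank 2.
Independent dimensionless groups: 5 − 2 = 3.

3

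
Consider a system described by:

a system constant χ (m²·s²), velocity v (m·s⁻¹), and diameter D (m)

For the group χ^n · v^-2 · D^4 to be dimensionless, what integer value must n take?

Balance the L exponent: (2)·n from χ, plus −2·(1) + 4·(1) = 2 from the rest, must sum to zero.
2n + 2 = 0, so n = -1.

-1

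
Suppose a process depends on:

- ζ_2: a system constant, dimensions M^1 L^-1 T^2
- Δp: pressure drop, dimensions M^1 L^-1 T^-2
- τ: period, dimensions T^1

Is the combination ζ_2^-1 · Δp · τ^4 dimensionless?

yes

Sum the exponent of each base dimension across the product:
  M: −[ζ_2]_M + [Δp]_M + 4·[τ]_M = −(1) + (1) + 4·(0) = 0
  L: −[ζ_2]_L + [Δp]_L + 4·[τ]_L = −(-1) + (-1) + 4·(0) = 0
  T: −[ζ_2]_T + [Δp]_T + 4·[τ]_T = −(2) + (-2) + 4·(1) = 0
All base exponents vanish — dimensionless.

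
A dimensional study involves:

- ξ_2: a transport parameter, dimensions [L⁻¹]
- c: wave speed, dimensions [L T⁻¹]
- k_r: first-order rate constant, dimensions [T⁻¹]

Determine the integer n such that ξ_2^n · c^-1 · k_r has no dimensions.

Balance the L exponent: (-1)·n from ξ_2, plus −(1) + (0) = -1 from the rest, must sum to zero.
−n − 1 = 0, so n = -1.

-1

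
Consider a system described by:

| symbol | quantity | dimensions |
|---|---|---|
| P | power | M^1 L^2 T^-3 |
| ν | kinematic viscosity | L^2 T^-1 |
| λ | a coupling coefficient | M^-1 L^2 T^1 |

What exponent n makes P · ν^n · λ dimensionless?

Balance the L exponent: (2)·n from ν, plus (2) + (2) = 4 from the rest, must sum to zero.
2n + 4 = 0, so n = -2.

-2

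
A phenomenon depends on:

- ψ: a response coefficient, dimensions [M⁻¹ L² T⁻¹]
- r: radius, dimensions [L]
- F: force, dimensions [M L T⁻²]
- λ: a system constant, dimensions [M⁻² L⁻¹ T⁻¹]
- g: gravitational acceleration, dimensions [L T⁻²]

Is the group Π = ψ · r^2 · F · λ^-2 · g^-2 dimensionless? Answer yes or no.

no

Sum the exponent of each base dimension across the product:
  M: [ψ]_M + 2·[r]_M + [F]_M − 2·[λ]_M − 2·[g]_M = (-1) + 2·(0) + (1) − 2·(-2) − 2·(0) = 4
  L: [ψ]_L + 2·[r]_L + [F]_L − 2·[λ]_L − 2·[g]_L = (2) + 2·(1) + (1) − 2·(-1) − 2·(1) = 5
  T: [ψ]_T + 2·[r]_T + [F]_T − 2·[λ]_T − 2·[g]_T = (-1) + 2·(0) + (-2) − 2·(-1) − 2·(-2) = 3
Net dimensions [M⁴ L⁵ T³] ≠ [1] — not dimensionless.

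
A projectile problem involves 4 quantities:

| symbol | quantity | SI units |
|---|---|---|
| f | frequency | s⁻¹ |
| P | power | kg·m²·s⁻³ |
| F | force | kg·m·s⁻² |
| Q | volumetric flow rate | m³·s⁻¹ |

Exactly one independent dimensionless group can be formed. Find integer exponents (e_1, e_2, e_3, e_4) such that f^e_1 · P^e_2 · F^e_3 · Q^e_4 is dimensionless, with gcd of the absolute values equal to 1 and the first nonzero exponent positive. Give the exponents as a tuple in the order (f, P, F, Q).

(2, -3, 3, 1)

M: e_1·(0) + e_2·(1) + e_3·(1) + e_4·(0) = 0
L: e_1·(0) + e_2·(2) + e_3·(1) + e_4·(3) = 0
T: e_1·(-1) + e_2·(-3) + e_3·(-2) + e_4·(-1) = 0
Solving this homogeneous linear system for the smallest-integer solution (first nonzero entry positive) gives (2, -3, 3, 1).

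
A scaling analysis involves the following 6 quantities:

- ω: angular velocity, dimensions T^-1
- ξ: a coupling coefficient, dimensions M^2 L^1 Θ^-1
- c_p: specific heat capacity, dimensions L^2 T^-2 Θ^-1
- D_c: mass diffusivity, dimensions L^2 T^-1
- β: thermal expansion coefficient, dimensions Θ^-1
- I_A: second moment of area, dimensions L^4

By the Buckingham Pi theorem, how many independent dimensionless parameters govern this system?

There are 6 variables and 4 base dimensions (M, L, T, Θ).
The dimension matrix has rank 4.
Independent dimensionless groups: 6 − 4 = 2.

2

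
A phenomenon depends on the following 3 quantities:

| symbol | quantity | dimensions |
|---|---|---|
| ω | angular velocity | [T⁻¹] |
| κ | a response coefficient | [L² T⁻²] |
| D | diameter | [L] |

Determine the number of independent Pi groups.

1

There are 3 variables and 2 base dimensions (L, T).
The dimension matrix has rank 2.
Independent dimensionless groups: 3 − 2 = 1.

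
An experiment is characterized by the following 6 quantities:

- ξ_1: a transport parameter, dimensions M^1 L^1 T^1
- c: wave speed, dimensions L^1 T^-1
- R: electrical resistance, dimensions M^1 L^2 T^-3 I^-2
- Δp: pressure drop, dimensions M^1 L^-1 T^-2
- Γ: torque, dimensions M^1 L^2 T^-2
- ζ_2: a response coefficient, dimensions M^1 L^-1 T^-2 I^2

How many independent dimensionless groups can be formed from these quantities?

2

There are 6 variables and 4 base dimensions (M, L, T, I).
The dimension matrix has rank 4.
Independent dimensionless groups: 6 − 4 = 2.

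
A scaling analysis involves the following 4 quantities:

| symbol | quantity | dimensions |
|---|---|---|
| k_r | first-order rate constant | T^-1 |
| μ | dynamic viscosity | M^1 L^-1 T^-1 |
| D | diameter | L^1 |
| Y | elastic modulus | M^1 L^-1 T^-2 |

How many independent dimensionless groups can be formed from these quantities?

1

There are 4 variables and 3 base dimensions (M, L, T).
The dimension matrix has rank 3.
Independent dimensionless groups: 4 − 3 = 1.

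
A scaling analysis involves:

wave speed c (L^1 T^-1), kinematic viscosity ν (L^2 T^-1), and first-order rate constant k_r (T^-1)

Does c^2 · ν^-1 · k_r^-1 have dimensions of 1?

yes

Sum the exponent of each base dimension across the product:
  M: 2·[c]_M − [ν]_M − [k_r]_M = 2·(0) − (0) − (0) = 0
  L: 2·[c]_L − [ν]_L − [k_r]_L = 2·(1) − (2) − (0) = 0
  T: 2·[c]_T − [ν]_T − [k_r]_T = 2·(-1) − (-1) − (-1) = 0
All base exponents vanish — dimensionless.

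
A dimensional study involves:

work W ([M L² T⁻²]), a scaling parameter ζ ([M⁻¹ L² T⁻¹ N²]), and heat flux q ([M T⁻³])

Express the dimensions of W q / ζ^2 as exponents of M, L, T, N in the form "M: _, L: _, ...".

Collect each base-dimension exponent across the product:
  M: (1) − 2·(-1) + (1) = 4
  L: (2) − 2·(2) + (0) = -2
  T: (-2) − 2·(-1) + (-3) = -3
  N: (0) − 2·(2) + (0) = -4
So the dimensions are [M⁴ L⁻² T⁻³ N⁻⁴].

M: 4, L: -2, T: -3, N: -4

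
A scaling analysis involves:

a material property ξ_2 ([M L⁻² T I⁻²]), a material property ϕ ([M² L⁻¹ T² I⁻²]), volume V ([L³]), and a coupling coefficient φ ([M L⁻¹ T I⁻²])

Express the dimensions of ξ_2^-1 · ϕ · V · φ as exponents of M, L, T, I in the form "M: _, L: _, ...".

Collect each base-dimension exponent across the product:
  M: −(1) + (2) + (0) + (1) = 2
  L: −(-2) + (-1) + (3) + (-1) = 3
  T: −(1) + (2) + (0) + (1) = 2
  I: −(-2) + (-2) + (0) + (-2) = -2
So the dimensions are [M² L³ T² I⁻²].

M: 2, L: 3, T: 2, I: -2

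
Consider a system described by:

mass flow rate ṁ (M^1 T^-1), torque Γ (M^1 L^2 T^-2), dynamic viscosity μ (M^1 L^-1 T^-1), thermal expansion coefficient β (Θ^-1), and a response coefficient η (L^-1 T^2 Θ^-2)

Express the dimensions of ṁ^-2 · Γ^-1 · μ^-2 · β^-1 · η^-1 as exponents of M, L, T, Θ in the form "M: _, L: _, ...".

M: -5, L: 1, T: 4, Θ: 3

Collect each base-dimension exponent across the product:
  M: −2·(1) − (1) − 2·(1) − (0) − (0) = -5
  L: −2·(0) − (2) − 2·(-1) − (0) − (-1) = 1
  T: −2·(-1) − (-2) − 2·(-1) − (0) − (2) = 4
  Θ: −2·(0) − (0) − 2·(0) − (-1) − (-2) = 3
So the dimensions are [M⁻⁵ L T⁴ Θ³].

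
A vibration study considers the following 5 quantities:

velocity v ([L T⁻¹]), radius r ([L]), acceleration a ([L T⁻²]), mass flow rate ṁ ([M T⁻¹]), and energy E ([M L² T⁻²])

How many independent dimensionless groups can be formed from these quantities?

There are 5 variables and 3 base dimensions (M, L, T).
The dimension matrix has rank 3.
Independent dimensionless groups: 5 − 3 = 2.

2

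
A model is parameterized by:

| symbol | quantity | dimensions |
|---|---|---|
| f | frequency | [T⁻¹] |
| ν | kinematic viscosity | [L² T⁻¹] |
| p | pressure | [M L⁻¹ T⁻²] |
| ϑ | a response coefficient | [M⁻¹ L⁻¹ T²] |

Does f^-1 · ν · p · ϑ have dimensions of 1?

yes

Sum the exponent of each base dimension across the product:
  M: −[f]_M + [ν]_M + [p]_M + [ϑ]_M = −(0) + (0) + (1) + (-1) = 0
  L: −[f]_L + [ν]_L + [p]_L + [ϑ]_L = −(0) + (2) + (-1) + (-1) = 0
  T: −[f]_T + [ν]_T + [p]_T + [ϑ]_T = −(-1) + (-1) + (-2) + (2) = 0
All base exponents vanish — dimensionless.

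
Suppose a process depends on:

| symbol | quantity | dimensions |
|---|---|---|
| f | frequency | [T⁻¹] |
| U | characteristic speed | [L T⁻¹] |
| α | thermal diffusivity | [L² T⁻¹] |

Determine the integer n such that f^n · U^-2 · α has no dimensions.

1

Balance the T exponent: (-1)·n from f, plus −2·(-1) + (-1) = 1 from the rest, must sum to zero.
−n + 1 = 0, so n = 1.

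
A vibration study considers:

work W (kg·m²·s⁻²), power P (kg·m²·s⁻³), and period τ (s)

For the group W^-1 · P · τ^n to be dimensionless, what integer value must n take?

1

Balance the T exponent: (1)·n from τ, plus −(-2) + (-3) = -1 from the rest, must sum to zero.
n − 1 = 0, so n = 1.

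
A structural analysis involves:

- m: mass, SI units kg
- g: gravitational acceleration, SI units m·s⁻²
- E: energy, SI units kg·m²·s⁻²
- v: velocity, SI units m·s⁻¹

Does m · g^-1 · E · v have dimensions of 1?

Sum the exponent of each base dimension across the product:
  M: [m]_M − [g]_M + [E]_M + [v]_M = (1) − (0) + (1) + (0) = 2
  L: [m]_L − [g]_L + [E]_L + [v]_L = (0) − (1) + (2) + (1) = 2
  T: [m]_T − [g]_T + [E]_T + [v]_T = (0) − (-2) + (-2) + (-1) = -1
Net dimensions [M² L² T⁻¹] ≠ [1] — not dimensionless.

no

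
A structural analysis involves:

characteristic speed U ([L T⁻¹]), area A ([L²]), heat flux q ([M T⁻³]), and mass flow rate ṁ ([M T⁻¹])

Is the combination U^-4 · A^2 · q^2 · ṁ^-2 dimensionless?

Sum the exponent of each base dimension across the product:
  M: −4·[U]_M + 2·[A]_M + 2·[q]_M − 2·[ṁ]_M = −4·(0) + 2·(0) + 2·(1) − 2·(1) = 0
  L: −4·[U]_L + 2·[A]_L + 2·[q]_L − 2·[ṁ]_L = −4·(1) + 2·(2) + 2·(0) − 2·(0) = 0
  T: −4·[U]_T + 2·[A]_T + 2·[q]_T − 2·[ṁ]_T = −4·(-1) + 2·(0) + 2·(-3) − 2·(-1) = 0
All base exponents vanish — dimensionless.

yes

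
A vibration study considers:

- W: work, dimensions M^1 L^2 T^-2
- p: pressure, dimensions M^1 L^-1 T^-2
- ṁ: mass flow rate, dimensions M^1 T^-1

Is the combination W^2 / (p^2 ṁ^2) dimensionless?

Sum the exponent of each base dimension across the product:
  M: 2·[W]_M − 2·[p]_M − 2·[ṁ]_M = 2·(1) − 2·(1) − 2·(1) = -2
  L: 2·[W]_L − 2·[p]_L − 2·[ṁ]_L = 2·(2) − 2·(-1) − 2·(0) = 6
  T: 2·[W]_T − 2·[p]_T − 2·[ṁ]_T = 2·(-2) − 2·(-2) − 2·(-1) = 2
Net dimensions [M⁻² L⁶ T²] ≠ [1] — not dimensionless.

no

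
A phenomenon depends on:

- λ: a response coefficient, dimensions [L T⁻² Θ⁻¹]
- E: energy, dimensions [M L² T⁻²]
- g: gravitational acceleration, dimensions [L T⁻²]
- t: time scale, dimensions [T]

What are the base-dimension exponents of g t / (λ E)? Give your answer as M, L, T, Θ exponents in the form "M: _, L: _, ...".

Collect each base-dimension exponent across the product:
  M: −(0) − (1) + (0) + (0) = -1
  L: −(1) − (2) + (1) + (0) = -2
  T: −(-2) − (-2) + (-2) + (1) = 3
  Θ: −(-1) − (0) + (0) + (0) = 1
So the dimensions are [M⁻¹ L⁻² T³ Θ].

M: -1, L: -2, T: 3, Θ: 1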